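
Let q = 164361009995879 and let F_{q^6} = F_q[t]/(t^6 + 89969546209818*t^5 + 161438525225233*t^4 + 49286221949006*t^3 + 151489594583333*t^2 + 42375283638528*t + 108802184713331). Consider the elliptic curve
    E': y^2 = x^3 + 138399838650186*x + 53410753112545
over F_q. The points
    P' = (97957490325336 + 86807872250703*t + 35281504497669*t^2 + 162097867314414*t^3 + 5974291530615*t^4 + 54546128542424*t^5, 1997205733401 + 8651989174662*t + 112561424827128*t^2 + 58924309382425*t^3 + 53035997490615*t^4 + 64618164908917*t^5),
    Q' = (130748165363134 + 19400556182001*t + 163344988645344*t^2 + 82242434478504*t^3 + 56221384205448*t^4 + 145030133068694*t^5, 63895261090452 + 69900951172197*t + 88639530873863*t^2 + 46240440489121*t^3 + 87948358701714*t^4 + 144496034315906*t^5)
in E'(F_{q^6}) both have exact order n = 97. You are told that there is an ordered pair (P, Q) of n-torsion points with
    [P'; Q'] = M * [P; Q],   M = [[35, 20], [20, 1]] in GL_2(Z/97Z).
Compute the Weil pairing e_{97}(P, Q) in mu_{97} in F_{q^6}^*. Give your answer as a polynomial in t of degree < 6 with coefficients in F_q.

The 97-Weil pairing on E[97] over F_{164361009995879} is alternating-bilinear: e_{97}(P',Q') = e_{97}(P,Q)^det(M).
Inverting 23 mod 97: 38. Thus e_{97}(P,Q) = e(P',Q')^{38}.
Double-and-add over 1100001: 7-1 doublings, 3-1 additions; each step l_{T,T}/v_{2T} or l_{T,P'}/v at Q'+S for random S.
Result: e(P',Q') = 14572100030427 + 129177616319774*t + 7622642823068*t^2 + 128171233692414*t^3 + 126175797058553*t^4 + 91017354805675*t^5.
e_{97}(P,Q) = (14572100030427 + 129177616319774*t + 7622642823068*t^2 + 128171233692414*t^3 + 126175797058553*t^4 + 91017354805675*t^5)^{38} = 134066254496284 + 151375204740148*t + 34424128766558*t^2 + 105686577240764*t^3 + 163808448279047*t^4 + 71544345005822*t^5.

134066254496284 + 151375204740148*t + 34424128766558*t^2 + 105686577240764*t^3 + 163808448279047*t^4 + 71544345005822*t^5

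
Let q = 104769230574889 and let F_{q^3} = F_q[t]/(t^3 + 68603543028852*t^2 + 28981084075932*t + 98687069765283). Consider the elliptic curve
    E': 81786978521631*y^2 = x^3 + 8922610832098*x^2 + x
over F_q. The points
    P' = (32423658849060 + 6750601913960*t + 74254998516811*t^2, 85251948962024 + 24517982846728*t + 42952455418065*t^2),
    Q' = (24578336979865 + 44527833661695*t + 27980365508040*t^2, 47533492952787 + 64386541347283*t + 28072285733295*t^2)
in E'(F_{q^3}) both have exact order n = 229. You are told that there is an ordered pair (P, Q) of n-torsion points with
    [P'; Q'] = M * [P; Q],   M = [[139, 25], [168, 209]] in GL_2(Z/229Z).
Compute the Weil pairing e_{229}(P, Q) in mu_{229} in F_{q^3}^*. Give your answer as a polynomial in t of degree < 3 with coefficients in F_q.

15763178268581 + 32956990196941*t + 23970112990070*t^2

The 229-Weil pairing on E[229] over F_{104769230574889} is alternating-bilinear: e_{229}(P',Q') = e_{229}(P,Q)^det(M).
det M = 139*209 - 25*168 = 24851 = 119 (mod 229); 119^{-1} = 102 (mod 229).
Undo Montgomery via alpha=81942914788658, beta=16828908626581: (a',b')=(15573316311841,17720594673840) over F_{104769230574889}.
Build f_{229,P'} and f_{229,Q'} via the 8-bit ladder of 229=11100101_2; evaluate at shifted divisors; quotient in F_{104769230574889^3}.
e_{229}(P',Q') = 42597422669026 + 77878887678030*t + 31905280958601*t^2.
Thus e_{229}(P,Q) = 15763178268581 + 32956990196941*t + 23970112990070*t^2.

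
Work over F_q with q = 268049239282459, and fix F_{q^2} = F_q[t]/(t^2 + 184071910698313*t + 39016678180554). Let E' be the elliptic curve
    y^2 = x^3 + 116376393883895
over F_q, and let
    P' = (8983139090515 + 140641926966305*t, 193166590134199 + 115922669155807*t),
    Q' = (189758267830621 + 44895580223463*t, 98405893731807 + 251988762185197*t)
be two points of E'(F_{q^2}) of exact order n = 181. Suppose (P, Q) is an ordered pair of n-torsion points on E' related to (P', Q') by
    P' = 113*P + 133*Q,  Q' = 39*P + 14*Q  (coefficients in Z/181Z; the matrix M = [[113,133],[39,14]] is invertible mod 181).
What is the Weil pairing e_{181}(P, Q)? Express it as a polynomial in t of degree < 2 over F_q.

217674785857426 + 43778216357774*t

e_{181}(aP+bQ,cP+dQ) = e_{181}(P,Q)^(ad-bc); with (a,b,c,d)=(113,133,39,14) this gives the det-181 law.
Hence e(P,Q) = e(P',Q')^{169} where 169 = 15^{-1} mod 181.
8-bit Miller (10110101) on E'/F_{268049239282459} with a'=0, b'=116376393883895: accumulate tangent/chord ratios at Q'+S and P'+S'.
Miller gives e_{181}(P',Q') = 130613045465633 + 171557442977888*t in F_{268049239282459^2}.
Finally e_{181}(P,Q) = 217674785857426 + 43778216357774*t.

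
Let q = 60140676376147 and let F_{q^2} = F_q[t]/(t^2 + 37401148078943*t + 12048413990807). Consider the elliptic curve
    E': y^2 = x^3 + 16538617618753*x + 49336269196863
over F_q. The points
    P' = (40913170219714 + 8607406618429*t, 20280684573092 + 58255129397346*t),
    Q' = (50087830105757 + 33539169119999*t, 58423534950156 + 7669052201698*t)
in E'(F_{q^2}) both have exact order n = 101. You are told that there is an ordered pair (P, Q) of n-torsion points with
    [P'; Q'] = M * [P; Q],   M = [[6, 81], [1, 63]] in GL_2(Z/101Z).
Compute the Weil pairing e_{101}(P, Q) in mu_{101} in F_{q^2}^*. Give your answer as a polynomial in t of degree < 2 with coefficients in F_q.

The 101-Weil pairing on E[101] over F_{60140676376147} is alternating-bilinear: e_{101}(P',Q') = e_{101}(P,Q)^det(M).
Hence e(P,Q) = e(P',Q')^{84} where 84 = 95^{-1} mod 101.
n = 101 = (1100101)_2 (7 bits, wt 4); accumulate f_{101,P'}(Q'+S)/f_{101,P'}(S) along the 6-step ladder.
Result: e(P',Q') = 48140327844300 + 13951335738565*t.
(48140327844300 + 13951335738565*t)^{84} mod (60140676376147,f) = 11912750264077 + 27021439607035*t.

11912750264077 + 27021439607035*t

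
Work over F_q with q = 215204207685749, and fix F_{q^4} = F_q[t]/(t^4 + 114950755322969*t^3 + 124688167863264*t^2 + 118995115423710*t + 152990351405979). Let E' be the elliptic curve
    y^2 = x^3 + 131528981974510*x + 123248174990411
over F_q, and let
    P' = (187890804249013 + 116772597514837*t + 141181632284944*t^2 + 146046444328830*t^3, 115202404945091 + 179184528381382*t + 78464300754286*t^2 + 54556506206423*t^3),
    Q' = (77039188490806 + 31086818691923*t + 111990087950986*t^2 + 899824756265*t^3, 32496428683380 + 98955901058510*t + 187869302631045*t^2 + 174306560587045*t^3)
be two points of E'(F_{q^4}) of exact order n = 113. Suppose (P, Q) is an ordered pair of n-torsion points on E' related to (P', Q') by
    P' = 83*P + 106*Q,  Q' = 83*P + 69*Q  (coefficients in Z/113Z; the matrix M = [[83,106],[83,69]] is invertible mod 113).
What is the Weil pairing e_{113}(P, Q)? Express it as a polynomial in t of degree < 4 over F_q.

Alternating bilinearity on E[113] (values in mu_{113} in F_{215204207685749^4}) gives e(P',Q') = e(P,Q)^det(M).
83*69 - 106*83 = -3071; reduced mod 113: det = 93, inverse 96.
Run Miller on y^2=x^3+131528981974510*x+123248174990411 over F_{215204207685749}: ladder 1110001 (7 bits); e = f_P(D_Q)/f_Q(D_P).
f_P(D_Q)/f_Q(D_P) = 133985569858432 + 81156460611799*t + 40248869477770*t^2 + 115303585610136*t^3.
Raise to 96: e(P,Q) = 186094983198210 + 1249417649682*t + 132306793428841*t^2 + 95627175566257*t^3 in mu_{113}.

186094983198210 + 1249417649682*t + 132306793428841*t^2 + 95627175566257*t^3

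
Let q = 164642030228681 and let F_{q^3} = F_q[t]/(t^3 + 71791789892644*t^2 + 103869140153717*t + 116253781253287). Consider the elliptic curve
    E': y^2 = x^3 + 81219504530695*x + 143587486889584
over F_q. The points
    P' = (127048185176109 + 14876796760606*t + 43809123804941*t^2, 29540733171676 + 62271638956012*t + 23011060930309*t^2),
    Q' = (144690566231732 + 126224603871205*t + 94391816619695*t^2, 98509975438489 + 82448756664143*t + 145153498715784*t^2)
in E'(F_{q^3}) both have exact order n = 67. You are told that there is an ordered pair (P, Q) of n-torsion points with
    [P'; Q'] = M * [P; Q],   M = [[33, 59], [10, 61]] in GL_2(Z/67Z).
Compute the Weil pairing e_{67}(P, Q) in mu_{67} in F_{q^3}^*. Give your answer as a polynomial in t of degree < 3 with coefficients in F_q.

The 67-Weil pairing on E[67] over F_{164642030228681} is alternating-bilinear: e_{67}(P',Q') = e_{67}(P,Q)^det(M).
det M = 33*61 - 59*10 = 1423 = 16 (mod 67); 16^{-1} = 21 (mod 67).
n = 67 = (1000011)_2 (7 bits, wt 3); accumulate f_{67,P'}(Q'+S)/f_{67,P'}(S) along the 6-step ladder.
f_P(D_Q)/f_Q(D_P) = 111738172759640 + 154939748380916*t + 161450189821713*t^2.
Thus e_{67}(P,Q) = 130413859369750 + 120763352369640*t + 29640330937436*t^2.

130413859369750 + 120763352369640*t + 29640330937436*t^2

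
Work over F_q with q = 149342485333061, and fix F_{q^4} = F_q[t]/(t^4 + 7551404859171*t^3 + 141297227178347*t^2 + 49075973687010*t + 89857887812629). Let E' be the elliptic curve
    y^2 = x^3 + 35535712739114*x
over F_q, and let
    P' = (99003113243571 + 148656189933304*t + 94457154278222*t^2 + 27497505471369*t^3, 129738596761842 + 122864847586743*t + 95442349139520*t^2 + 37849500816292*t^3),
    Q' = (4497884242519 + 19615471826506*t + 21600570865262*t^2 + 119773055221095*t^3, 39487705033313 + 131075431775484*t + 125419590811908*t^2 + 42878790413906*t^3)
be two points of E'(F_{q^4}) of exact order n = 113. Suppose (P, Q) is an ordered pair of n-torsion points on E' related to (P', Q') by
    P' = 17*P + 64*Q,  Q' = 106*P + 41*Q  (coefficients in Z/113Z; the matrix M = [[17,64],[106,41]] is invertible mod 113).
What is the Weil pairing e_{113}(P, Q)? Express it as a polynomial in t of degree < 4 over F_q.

110270322508011 + 58001311414971*t + 122151490624253*t^2 + 64866800011855*t^3

Under M = [[17,64],[106,41]] in GL_2(Z/113), e_{113}(P',Q') = e_{113}(P,Q)^(17*41-64*106 mod 113).
det M = 17*41 - 64*106 = -6087 = 15 (mod 113); 15^{-1} = 98 (mod 113).
Miller loop for e_{113} over F_{149342485333061^4}: bits of 113 = 1110001; 6 double steps + 3 add steps, l/v at each.
The quotient is 138456757342650 + 142579022499473*t + 118304878583297*t^2 + 123496579020380*t^3.
e_{113}(P,Q) = (138456757342650 + 142579022499473*t + 118304878583297*t^2 + 123496579020380*t^3)^{98} = 110270322508011 + 58001311414971*t + 122151490624253*t^2 + 64866800011855*t^3.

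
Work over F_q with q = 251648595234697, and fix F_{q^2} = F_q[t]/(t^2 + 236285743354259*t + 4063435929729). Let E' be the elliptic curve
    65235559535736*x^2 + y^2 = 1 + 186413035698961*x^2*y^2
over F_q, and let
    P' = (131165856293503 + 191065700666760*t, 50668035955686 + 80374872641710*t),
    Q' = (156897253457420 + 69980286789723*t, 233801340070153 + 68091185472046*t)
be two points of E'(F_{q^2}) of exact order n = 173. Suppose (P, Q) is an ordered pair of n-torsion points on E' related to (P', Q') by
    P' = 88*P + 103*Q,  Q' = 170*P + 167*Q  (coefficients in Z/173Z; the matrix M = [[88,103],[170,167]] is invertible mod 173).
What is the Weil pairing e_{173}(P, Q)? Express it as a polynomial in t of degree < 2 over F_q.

49426496255518 + 225267001551433*t

The 173-Weil pairing on E[173] over F_{251648595234697} is alternating-bilinear: e_{173}(P',Q') = e_{173}(P,Q)^det(M).
Inverting 127 mod 173: 94. Thus e_{173}(P,Q) = e(P',Q')^{94}.
Edwards->Montgomery: u=(1+y)/(1-y), v=u/x -> 221514976621339v^2=u^3+u; then x_W=32617779767868u: y^2=x^3+189690553599242*x.
Double-and-add over 10101101: 8-1 doublings, 5-1 additions; each step l_{T,T}/v_{2T} or l_{T,P'}/v at Q'+S for random S.
Miller gives e_{173}(P',Q') = 128403658141350 + 191904950202760*t in F_{251648595234697^2}.
Finally e_{173}(P,Q) = 49426496255518 + 225267001551433*t.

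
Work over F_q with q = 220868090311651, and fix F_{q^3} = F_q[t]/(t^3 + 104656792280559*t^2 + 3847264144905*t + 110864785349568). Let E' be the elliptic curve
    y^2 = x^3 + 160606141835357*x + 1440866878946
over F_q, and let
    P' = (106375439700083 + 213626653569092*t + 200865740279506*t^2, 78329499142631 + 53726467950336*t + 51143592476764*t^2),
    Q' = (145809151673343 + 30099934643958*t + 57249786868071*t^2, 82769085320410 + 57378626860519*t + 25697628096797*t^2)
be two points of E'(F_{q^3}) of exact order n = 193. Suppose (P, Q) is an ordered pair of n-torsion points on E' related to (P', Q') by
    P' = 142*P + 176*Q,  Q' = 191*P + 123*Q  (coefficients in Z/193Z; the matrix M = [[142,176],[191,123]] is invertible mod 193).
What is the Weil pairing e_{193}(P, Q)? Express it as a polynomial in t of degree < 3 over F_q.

Alternating bilinearity on E[193] (values in mu_{193} in F_{220868090311651^3}) gives e(P',Q') = e(P,Q)^det(M).
So e_{193}(P,Q) = e_{193}(P',Q')^{165}, since 62*165 = 1 mod 193.
n = 193 = (11000001)_2 (8 bits, wt 3); accumulate f_{193,P'}(Q'+S)/f_{193,P'}(S) along the 7-step ladder.
The quotient is 15590553591248 + 123280148307575*t + 35697361023095*t^2.
e_{193}(P,Q) = (15590553591248 + 123280148307575*t + 35697361023095*t^2)^{165} = 84208038883706 + 127467478246171*t + 132910350452251*t^2.

84208038883706 + 127467478246171*t + 132910350452251*t^2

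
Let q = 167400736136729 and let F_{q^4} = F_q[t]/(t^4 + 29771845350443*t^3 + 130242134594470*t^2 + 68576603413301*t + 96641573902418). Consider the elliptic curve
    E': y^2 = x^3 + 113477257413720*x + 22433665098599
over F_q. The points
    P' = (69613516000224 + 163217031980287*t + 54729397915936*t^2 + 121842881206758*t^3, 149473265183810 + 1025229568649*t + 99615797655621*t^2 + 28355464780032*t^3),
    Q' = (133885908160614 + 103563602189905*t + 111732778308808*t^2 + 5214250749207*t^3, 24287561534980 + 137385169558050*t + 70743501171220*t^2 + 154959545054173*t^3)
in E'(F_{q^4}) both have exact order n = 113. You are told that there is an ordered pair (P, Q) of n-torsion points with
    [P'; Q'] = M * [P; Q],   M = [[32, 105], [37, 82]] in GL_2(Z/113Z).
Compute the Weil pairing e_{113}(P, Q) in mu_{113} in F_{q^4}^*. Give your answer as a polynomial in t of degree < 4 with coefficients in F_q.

128634925814281 + 31591940974331*t + 38028219632423*t^2 + 148071875070656*t^3

e_{113} is bilinear + alternating on E[113], so e_{113}(32*P + 105*Q, 37*P + 82*Q) = e_{113}(P,Q)^(32*82-105*37).
det M = 32*82 - 105*37 = -1261 = 95 (mod 113); 95^{-1} = 69 (mod 113).
Double-and-add over 1110001: 7-1 doublings, 4-1 additions; each step l_{T,T}/v_{2T} or l_{T,P'}/v at Q'+S for random S.
Miller gives e_{113}(P',Q') = 55157091224208 + 92795243171431*t + 74426528578091*t^2 + 157914548455501*t^3 in F_{167400736136729^4}.
Thus e_{113}(P,Q) = 128634925814281 + 31591940974331*t + 38028219632423*t^2 + 148071875070656*t^3.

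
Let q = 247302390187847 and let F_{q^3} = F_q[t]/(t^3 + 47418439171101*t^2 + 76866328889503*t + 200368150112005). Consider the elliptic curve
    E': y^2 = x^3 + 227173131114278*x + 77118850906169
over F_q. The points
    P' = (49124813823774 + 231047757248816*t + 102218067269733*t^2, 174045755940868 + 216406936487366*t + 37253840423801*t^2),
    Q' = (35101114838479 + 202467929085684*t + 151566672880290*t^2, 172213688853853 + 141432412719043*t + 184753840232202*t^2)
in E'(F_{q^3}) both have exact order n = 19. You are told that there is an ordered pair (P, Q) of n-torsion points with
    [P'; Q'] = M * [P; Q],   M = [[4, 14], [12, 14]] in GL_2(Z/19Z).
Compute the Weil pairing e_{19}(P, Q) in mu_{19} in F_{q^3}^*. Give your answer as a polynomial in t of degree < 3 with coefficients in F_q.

168675850360661 + 22148873399836*t + 119833900524294*t^2

e_{19}(aP+bQ,cP+dQ) = e_{19}(P,Q)^(ad-bc); with (a,b,c,d)=(4,14,12,14) this gives the det-19 law.
Inverting 2 mod 19: 10. Thus e_{19}(P,Q) = e(P',Q')^{10}.
n = 19 = (10011)_2 (5 bits, wt 3); accumulate f_{19,P'}(Q'+S)/f_{19,P'}(S) along the 4-step ladder.
e_{19}(P',Q') = 71807084814518 + 16972088264603*t + 193666398658774*t^2.
e_{19}(P,Q) = (71807084814518 + 16972088264603*t + 193666398658774*t^2)^{10} = 168675850360661 + 22148873399836*t + 119833900524294*t^2.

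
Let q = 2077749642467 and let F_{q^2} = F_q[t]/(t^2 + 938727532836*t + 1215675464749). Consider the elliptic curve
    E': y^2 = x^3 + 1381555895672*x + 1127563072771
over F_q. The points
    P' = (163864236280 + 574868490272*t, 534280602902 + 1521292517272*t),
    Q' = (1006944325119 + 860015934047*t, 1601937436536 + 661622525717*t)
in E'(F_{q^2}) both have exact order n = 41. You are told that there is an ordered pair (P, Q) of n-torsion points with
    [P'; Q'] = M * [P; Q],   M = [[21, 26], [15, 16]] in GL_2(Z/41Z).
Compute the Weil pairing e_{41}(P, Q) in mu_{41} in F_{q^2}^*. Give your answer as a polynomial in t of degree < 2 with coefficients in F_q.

1839526520158 + 821146752858*t

The 41-Weil pairing on E[41] over F_{2077749642467} is alternating-bilinear: e_{41}(P',Q') = e_{41}(P,Q)^det(M).
21*16 - 26*15 = -54; reduced mod 41: det = 28, inverse 22.
Double-and-add over 101001: 6-1 doublings, 3-1 additions; each step l_{T,T}/v_{2T} or l_{T,P'}/v at Q'+S for random S.
Result: e(P',Q') = 1536476425850 + 1548125505549*t.
Hence e(P,Q) = 1839526520158 + 821146752858*t in F_{2077749642467^2}^*.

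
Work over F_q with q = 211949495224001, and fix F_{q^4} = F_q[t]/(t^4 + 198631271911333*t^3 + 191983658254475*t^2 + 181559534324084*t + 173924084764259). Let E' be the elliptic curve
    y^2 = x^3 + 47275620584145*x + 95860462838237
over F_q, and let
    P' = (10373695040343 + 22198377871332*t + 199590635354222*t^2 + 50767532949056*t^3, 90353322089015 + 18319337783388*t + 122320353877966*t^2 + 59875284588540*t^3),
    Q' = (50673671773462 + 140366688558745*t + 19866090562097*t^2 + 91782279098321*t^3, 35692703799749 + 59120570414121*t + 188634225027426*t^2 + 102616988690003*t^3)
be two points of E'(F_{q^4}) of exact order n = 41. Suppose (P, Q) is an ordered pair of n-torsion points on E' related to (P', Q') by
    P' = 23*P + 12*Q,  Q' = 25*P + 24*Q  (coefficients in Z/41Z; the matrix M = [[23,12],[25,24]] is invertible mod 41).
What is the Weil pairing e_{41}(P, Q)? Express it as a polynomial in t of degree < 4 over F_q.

Alternating bilinearity on E[41] (values in mu_{41} in F_{211949495224001^4}) gives e(P',Q') = e(P,Q)^det(M).
Inverting 6 mod 41: 7. Thus e_{41}(P,Q) = e(P',Q')^{7}.
n = 41 = (101001)_2 (6 bits, wt 3); accumulate f_{41,P'}(Q'+S)/f_{41,P'}(S) along the 5-step ladder.
So e_{41}(P',Q') = 166091770230996 + 205074749139370*t + 133681522397822*t^2 + 37620283120783*t^3.
Raise to 7: e(P,Q) = 108310310130500 + 203323267989395*t + 164597758533118*t^2 + 104279969681542*t^3 in mu_{41}.

108310310130500 + 203323267989395*t + 164597758533118*t^2 + 104279969681542*t^3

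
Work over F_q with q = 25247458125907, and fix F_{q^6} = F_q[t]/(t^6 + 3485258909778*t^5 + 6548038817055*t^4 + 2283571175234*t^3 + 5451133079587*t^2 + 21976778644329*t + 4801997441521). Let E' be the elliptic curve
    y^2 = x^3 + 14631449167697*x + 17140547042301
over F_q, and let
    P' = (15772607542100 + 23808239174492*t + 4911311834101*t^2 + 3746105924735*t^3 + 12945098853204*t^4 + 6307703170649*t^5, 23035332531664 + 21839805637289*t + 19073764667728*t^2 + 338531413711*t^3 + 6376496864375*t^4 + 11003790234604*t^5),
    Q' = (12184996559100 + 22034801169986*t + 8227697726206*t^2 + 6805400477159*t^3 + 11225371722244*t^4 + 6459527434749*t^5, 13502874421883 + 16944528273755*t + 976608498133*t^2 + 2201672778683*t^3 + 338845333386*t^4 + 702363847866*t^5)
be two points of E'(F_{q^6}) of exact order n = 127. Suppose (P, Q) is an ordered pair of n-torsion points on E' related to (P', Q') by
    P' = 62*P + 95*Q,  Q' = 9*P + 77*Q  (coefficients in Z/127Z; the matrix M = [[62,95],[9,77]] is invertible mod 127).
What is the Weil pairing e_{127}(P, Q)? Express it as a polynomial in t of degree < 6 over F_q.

21971460530110 + 9815202604838*t + 3463754098341*t^2 + 11832085751913*t^3 + 9731110783631*t^4 + 22800516089577*t^5

Since e_{127}(P,P)=e_{127}(Q,Q)=1 and e_{127}(Q,P)=e_{127}(P,Q)^{-1}, expanding e_{127}(62*P + 95*Q,9*P + 77*Q) leaves e(P,Q)^det(M).
Inverting 109 mod 127: 7. Thus e_{127}(P,Q) = e(P',Q')^{7}.
Build f_{127,P'} and f_{127,Q'} via the 7-bit ladder of 127=1111111_2; evaluate at shifted divisors; quotient in F_{25247458125907^6}.
Miller gives e_{127}(P',Q') = 8812685301114 + 16259634687602*t + 4395573558114*t^2 + 14412968735855*t^3 + 19470284510170*t^4 + 16469403547106*t^5 in F_{25247458125907^6}.
Thus e_{127}(P,Q) = 21971460530110 + 9815202604838*t + 3463754098341*t^2 + 11832085751913*t^3 + 9731110783631*t^4 + 22800516089577*t^5.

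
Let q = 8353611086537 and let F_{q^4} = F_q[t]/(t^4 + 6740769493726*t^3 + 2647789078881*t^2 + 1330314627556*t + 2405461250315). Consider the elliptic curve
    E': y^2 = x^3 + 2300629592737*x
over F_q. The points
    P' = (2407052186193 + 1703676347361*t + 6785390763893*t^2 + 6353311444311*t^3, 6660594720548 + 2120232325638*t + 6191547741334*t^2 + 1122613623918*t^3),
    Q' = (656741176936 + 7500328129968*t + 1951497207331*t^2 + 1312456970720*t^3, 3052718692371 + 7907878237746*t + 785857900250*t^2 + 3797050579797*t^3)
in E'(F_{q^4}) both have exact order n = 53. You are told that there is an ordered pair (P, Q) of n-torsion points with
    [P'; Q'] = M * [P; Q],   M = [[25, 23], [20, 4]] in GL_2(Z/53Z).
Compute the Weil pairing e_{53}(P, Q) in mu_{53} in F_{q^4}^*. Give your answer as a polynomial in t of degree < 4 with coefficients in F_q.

2738714773676 + 6741862581254*t + 6993133209218*t^2 + 6699357732896*t^3

The 53-Weil pairing on E[53] over F_{8353611086537} is alternating-bilinear: e_{53}(P',Q') = e_{53}(P,Q)^det(M).
det(M) mod 53 = 11; its inverse in (Z/53)^* is 29 (check: 11*29 mod 53 = 1).
Build f_{53,P'} and f_{53,Q'} via the 6-bit ladder of 53=110101_2; evaluate at shifted divisors; quotient in F_{8353611086537^4}.
Miller gives e_{53}(P',Q') = 4137332478081 + 5712780356653*t + 5294664422696*t^2 + 7725468733522*t^3 in F_{8353611086537^4}.
Raise to 29: e(P,Q) = 2738714773676 + 6741862581254*t + 6993133209218*t^2 + 6699357732896*t^3 in mu_{53}.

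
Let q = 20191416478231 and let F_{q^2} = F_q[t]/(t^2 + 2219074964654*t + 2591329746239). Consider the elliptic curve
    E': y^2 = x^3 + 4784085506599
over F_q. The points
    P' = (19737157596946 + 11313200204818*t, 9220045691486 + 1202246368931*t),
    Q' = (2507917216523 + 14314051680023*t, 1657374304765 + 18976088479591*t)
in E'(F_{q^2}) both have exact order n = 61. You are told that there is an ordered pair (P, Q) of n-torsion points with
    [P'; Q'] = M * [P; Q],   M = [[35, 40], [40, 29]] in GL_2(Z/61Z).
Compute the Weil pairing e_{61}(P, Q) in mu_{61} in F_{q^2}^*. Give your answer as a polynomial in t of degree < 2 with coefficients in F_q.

17048953619302 + 15346889726685*t

Since e_{61}(P,P)=e_{61}(Q,Q)=1 and e_{61}(Q,P)=e_{61}(P,Q)^{-1}, expanding e_{61}(35*P + 40*Q,40*P + 29*Q) leaves e(P,Q)^det(M).
35*29 - 40*40 = -585; reduced mod 61: det = 25, inverse 22.
Miller loop for e_{61} over F_{20191416478231^2}: bits of 61 = 111101; 5 double steps + 4 add steps, l/v at each.
The quotient is 4995471635342 + 15896198038472*t.
Raise to 22: e(P,Q) = 17048953619302 + 15346889726685*t in mu_{61}.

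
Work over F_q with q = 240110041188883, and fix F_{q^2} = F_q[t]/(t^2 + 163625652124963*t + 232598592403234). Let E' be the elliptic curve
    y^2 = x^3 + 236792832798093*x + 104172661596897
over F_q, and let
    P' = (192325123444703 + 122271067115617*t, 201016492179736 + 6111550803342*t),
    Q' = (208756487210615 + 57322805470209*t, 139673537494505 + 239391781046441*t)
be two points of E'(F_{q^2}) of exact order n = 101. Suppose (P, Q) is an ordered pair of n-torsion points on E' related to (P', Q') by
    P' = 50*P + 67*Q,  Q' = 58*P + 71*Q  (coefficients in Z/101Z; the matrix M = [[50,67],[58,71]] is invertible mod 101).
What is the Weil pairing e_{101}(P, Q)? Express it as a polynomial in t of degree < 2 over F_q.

The 101-Weil pairing on E[101] over F_{240110041188883} is alternating-bilinear: e_{101}(P',Q') = e_{101}(P,Q)^det(M).
det(M) mod 101 = 68; its inverse in (Z/101)^* is 52 (check: 68*52 mod 101 = 1).
Miller loop for e_{101} over F_{240110041188883^2}: bits of 101 = 1100101; 6 double steps + 3 add steps, l/v at each.
So e_{101}(P',Q') = 53663857710552 + 32706805280243*t.
Finally e_{101}(P,Q) = 180701554580776 + 186476490301639*t.

180701554580776 + 186476490301639*t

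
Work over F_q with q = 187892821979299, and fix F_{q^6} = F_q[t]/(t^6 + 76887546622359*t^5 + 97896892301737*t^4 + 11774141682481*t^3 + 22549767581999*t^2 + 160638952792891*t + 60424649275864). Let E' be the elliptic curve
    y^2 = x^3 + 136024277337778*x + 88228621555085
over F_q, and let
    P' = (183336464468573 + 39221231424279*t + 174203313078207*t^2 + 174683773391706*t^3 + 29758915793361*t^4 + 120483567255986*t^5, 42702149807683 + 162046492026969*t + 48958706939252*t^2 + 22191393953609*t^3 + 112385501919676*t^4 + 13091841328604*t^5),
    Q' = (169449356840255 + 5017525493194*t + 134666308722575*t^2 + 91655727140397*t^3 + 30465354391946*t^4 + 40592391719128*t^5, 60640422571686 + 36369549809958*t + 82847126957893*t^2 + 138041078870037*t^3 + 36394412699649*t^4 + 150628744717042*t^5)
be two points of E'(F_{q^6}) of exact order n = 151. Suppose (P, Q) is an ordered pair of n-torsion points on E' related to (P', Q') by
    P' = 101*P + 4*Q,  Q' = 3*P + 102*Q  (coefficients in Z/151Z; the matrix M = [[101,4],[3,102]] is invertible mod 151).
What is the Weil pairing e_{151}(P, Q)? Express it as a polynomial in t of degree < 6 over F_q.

22358066693319 + 165552803926987*t + 57135932993745*t^2 + 64731012342875*t^3 + 66371711173433*t^4 + 173236898901755*t^5

e_{151} is bilinear + alternating on E[151], so e_{151}(101*P + 4*Q, 3*P + 102*Q) = e_{151}(P,Q)^(101*102-4*3).
Inverting 22 mod 151: 103. Thus e_{151}(P,Q) = e(P',Q')^{103}.
8-bit Miller (10010111) on E'/F_{187892821979299} with a'=136024277337778, b'=88228621555085: accumulate tangent/chord ratios at Q'+S and P'+S'.
f_P(D_Q)/f_Q(D_P) = 98867225665089 + 103232346168496*t + 14381760104198*t^2 + 35284827033947*t^3 + 183048910515909*t^4 + 8028278682290*t^5.
(98867225665089 + 103232346168496*t + 14381760104198*t^2 + 35284827033947*t^3 + 183048910515909*t^4 + 8028278682290*t^5)^{103} mod (187892821979299,f) = 22358066693319 + 165552803926987*t + 57135932993745*t^2 + 64731012342875*t^3 + 66371711173433*t^4 + 173236898901755*t^5.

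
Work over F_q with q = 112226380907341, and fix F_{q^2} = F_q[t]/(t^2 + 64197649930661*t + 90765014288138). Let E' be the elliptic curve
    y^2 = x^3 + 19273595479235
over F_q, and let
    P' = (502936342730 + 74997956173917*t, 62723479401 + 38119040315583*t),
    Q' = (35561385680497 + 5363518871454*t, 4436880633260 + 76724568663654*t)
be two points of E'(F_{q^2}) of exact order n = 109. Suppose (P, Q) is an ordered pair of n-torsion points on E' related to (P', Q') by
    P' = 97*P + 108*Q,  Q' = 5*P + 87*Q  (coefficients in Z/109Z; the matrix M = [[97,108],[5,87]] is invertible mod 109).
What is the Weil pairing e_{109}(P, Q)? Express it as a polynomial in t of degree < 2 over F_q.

e_{109}(aP+bQ,cP+dQ) = e_{109}(P,Q)^(ad-bc); with (a,b,c,d)=(97,108,5,87) this gives the det-109 law.
So e_{109}(P,Q) = e_{109}(P',Q')^{62}, since 51*62 = 1 mod 109.
Miller loop for e_{109} over F_{112226380907341^2}: bits of 109 = 1101101; 6 double steps + 4 add steps, l/v at each.
f_P(D_Q)/f_Q(D_P) = 36755841808462 + 32596689079866*t.
(36755841808462 + 32596689079866*t)^{62} mod (112226380907341,f) = 63875789575704 + 109747055380804*t.

63875789575704 + 109747055380804*t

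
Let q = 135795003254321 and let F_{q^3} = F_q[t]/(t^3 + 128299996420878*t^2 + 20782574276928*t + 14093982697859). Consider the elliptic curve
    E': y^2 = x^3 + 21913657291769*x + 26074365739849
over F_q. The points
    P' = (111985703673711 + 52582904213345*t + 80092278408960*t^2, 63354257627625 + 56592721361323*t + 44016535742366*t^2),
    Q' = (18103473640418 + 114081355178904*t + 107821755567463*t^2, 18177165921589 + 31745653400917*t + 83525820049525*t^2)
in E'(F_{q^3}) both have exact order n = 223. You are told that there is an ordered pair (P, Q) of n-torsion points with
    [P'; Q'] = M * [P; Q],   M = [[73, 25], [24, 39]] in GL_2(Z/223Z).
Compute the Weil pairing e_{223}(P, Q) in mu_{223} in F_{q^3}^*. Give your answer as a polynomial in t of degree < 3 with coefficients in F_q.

14481243522184 + 22415982817333*t + 29342444431791*t^2

Since e_{223}(P,P)=e_{223}(Q,Q)=1 and e_{223}(Q,P)=e_{223}(P,Q)^{-1}, expanding e_{223}(73*P + 25*Q,24*P + 39*Q) leaves e(P,Q)^det(M).
det M = 73*39 - 25*24 = 2247 = 17 (mod 223); 17^{-1} = 105 (mod 223).
Run Miller on y^2=x^3+21913657291769*x+26074365739849 over F_{135795003254321}: ladder 11011111 (8 bits); e = f_P(D_Q)/f_Q(D_P).
Result: e(P',Q') = 79904343922257 + 120002392960637*t + 14638157220551*t^2.
e_{223}(P,Q) = (79904343922257 + 120002392960637*t + 14638157220551*t^2)^{105} = 14481243522184 + 22415982817333*t + 29342444431791*t^2.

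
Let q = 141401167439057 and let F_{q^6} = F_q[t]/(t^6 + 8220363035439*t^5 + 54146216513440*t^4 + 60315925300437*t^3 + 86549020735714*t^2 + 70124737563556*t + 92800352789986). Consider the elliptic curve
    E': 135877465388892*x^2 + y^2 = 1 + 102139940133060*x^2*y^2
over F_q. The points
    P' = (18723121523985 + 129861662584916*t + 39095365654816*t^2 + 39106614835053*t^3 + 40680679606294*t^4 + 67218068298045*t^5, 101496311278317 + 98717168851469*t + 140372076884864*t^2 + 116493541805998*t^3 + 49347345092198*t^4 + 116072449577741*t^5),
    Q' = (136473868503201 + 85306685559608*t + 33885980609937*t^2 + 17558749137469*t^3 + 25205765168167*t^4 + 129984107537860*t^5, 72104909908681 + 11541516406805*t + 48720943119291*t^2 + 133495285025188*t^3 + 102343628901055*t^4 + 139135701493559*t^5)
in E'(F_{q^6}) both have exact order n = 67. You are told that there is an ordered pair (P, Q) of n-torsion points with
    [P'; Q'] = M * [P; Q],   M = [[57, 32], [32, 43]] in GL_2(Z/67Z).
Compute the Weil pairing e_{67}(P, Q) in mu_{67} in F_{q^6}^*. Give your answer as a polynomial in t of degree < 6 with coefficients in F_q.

Since e_{67}(P,P)=e_{67}(Q,Q)=1 and e_{67}(Q,P)=e_{67}(P,Q)^{-1}, expanding e_{67}(57*P + 32*Q,32*P + 43*Q) leaves e(P,Q)^det(M).
So e_{67}(P,Q) = e_{67}(P',Q')^{57}, since 20*57 = 1 mod 67.
Edwards->Montgomery: u=(1+y)/(1-y), v=u/x -> 136409107675067v^2=u^3+67609981022875u^2+u; then x_W=8434381313958u+39669567586992: y^2=x^3+90607141151549*x+64670506089228.
n = 67 = (1000011)_2 (7 bits, wt 3); accumulate f_{67,P'}(Q'+S)/f_{67,P'}(S) along the 6-step ladder.
So e_{67}(P',Q') = 21000505374062 + 117850857309894*t + 52652893129952*t^2 + 57315045804408*t^3 + 34891104151733*t^4 + 19899706622605*t^5.
e_{67}(P,Q) = (21000505374062 + 117850857309894*t + 52652893129952*t^2 + 57315045804408*t^3 + 34891104151733*t^4 + 19899706622605*t^5)^{57} = 26497321084961 + 76991672107213*t + 34430836989071*t^2 + 47556309121944*t^3 + 33236080787673*t^4 + 57254392066765*t^5.

26497321084961 + 76991672107213*t + 34430836989071*t^2 + 47556309121944*t^3 + 33236080787673*t^4 + 57254392066765*t^5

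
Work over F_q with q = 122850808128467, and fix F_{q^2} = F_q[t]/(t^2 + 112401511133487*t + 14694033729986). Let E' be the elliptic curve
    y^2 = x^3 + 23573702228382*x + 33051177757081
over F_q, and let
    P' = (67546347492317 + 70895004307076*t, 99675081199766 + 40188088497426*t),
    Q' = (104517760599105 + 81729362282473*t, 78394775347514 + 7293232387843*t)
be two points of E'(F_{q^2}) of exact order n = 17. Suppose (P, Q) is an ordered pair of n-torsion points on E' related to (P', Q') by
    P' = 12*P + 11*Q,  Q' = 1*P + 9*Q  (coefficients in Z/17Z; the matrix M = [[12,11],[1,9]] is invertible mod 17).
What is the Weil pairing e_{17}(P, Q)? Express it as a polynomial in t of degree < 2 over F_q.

The 17-Weil pairing on E[17] over F_{122850808128467} is alternating-bilinear: e_{17}(P',Q') = e_{17}(P,Q)^det(M).
det M = 12*9 - 11*1 = 97 = 12 (mod 17); 12^{-1} = 10 (mod 17).
Build f_{17,P'} and f_{17,Q'} via the 5-bit ladder of 17=10001_2; evaluate at shifted divisors; quotient in F_{122850808128467^2}.
f_P(D_Q)/f_Q(D_P) = 62570688258979 + 116888192660236*t.
(62570688258979 + 116888192660236*t)^{10} mod (122850808128467,f) = 105035517438833 + 58061448790558*t.

105035517438833 + 58061448790558*t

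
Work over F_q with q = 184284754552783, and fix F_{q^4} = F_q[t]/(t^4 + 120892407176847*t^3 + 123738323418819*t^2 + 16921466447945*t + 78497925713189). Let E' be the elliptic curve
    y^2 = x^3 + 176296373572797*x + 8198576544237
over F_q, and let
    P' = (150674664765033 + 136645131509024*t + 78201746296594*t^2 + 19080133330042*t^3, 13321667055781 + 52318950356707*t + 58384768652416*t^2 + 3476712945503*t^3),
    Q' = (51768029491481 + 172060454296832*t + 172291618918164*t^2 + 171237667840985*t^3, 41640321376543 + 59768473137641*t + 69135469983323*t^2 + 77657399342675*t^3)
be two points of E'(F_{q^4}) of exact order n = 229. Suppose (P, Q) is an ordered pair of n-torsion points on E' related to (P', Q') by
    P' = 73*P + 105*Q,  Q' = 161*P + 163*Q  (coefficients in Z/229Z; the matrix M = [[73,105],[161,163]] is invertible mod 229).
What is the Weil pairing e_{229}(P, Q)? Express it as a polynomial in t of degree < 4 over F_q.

The 229-Weil pairing on E[229] over F_{184284754552783} is alternating-bilinear: e_{229}(P',Q') = e_{229}(P,Q)^det(M).
Inverting 32 mod 229: 136. Thus e_{229}(P,Q) = e(P',Q')^{136}.
Run Miller on y^2=x^3+176296373572797*x+8198576544237 over F_{184284754552783}: ladder 11100101 (8 bits); e = f_P(D_Q)/f_Q(D_P).
Result: e(P',Q') = 50094693282578 + 5746365873435*t + 157101277011582*t^2 + 42681419372090*t^3.
Hence e(P,Q) = 39592694177647 + 17137306639836*t + 167057965037017*t^2 + 63594934746845*t^3 in F_{184284754552783^4}^*.

39592694177647 + 17137306639836*t + 167057965037017*t^2 + 63594934746845*t^3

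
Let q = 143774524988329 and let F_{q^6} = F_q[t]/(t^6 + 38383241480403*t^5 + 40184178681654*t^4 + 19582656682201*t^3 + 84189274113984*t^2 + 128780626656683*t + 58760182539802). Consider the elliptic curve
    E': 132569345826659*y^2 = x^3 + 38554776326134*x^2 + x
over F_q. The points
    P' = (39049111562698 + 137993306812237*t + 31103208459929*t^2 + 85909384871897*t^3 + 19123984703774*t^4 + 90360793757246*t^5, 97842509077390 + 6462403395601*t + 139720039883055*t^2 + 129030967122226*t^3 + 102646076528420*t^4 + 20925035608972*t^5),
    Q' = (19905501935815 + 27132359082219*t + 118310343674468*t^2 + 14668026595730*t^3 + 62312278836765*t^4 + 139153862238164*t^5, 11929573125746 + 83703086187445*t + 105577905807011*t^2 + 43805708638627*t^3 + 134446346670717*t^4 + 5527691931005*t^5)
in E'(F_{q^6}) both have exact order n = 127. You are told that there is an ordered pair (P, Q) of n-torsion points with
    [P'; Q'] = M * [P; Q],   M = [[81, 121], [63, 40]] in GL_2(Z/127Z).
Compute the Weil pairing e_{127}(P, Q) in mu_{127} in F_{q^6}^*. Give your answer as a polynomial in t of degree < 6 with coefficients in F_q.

Under M = [[81,121],[63,40]] in GL_2(Z/127), e_{127}(P',Q') = e_{127}(P,Q)^(81*40-121*63 mod 127).
81*40 - 121*63 = -4383; reduced mod 127: det = 62, inverse 84.
Undo Montgomery via alpha=44764065372021, beta=41281454255724: (a',b')=(0,39375849580947) over F_{143774524988329}.
Build f_{127,P'} and f_{127,Q'} via the 7-bit ladder of 127=1111111_2; evaluate at shifted divisors; quotient in F_{143774524988329^6}.
The quotient is 139102474990601 + 32003723949004*t + 138064612440027*t^2 + 39509978328180*t^3 + 128514395504070*t^4 + 121864109410314*t^5.
e_{127}(P,Q) = (139102474990601 + 32003723949004*t + 138064612440027*t^2 + 39509978328180*t^3 + 128514395504070*t^4 + 121864109410314*t^5)^{84} = 38557560231767 + 11240071337043*t + 142282019222236*t^2 + 67153647919999*t^3 + 46098148636243*t^4 + 84791597653953*t^5.

38557560231767 + 11240071337043*t + 142282019222236*t^2 + 67153647919999*t^3 + 46098148636243*t^4 + 84791597653953*t^5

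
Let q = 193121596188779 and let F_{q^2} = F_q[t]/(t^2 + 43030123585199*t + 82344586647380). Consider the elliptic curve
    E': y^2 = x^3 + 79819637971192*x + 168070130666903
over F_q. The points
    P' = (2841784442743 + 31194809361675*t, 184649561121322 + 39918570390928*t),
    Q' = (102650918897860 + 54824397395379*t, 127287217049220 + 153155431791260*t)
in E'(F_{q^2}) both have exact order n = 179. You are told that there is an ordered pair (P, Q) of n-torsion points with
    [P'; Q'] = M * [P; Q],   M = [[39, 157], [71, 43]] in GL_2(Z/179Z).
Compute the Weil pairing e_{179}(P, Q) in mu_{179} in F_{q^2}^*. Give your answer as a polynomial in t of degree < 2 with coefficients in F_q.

e_{179}(aP+bQ,cP+dQ) = e_{179}(P,Q)^(ad-bc); with (a,b,c,d)=(39,157,71,43) this gives the det-179 law.
Hence e(P,Q) = e(P',Q')^{158} where 158 = 17^{-1} mod 179.
n = 179 = (10110011)_2 (8 bits, wt 5); accumulate f_{179,P'}(Q'+S)/f_{179,P'}(S) along the 7-step ladder.
Miller gives e_{179}(P',Q') = 60777570796386 + 187652206888441*t in F_{193121596188779^2}.
e_{179}(P,Q) = (60777570796386 + 187652206888441*t)^{158} = 153394234614378 + 74868765484324*t.

153394234614378 + 74868765484324*t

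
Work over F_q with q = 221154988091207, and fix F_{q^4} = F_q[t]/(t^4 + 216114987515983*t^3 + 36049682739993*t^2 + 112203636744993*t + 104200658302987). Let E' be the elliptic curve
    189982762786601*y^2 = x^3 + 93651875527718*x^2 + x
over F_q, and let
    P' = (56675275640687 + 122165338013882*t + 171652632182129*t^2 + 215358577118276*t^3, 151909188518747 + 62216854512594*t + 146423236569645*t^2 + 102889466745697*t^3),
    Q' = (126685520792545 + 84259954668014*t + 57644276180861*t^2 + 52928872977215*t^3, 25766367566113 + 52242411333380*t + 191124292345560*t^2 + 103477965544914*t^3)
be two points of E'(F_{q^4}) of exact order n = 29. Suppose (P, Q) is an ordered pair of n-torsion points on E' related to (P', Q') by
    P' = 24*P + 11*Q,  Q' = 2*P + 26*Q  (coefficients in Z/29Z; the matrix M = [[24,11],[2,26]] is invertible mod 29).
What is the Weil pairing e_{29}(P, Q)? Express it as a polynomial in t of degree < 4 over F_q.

141487301338177 + 185962860321301*t + 56527543042414*t^2 + 139475382639703*t^3

e_{29}(aP+bQ,cP+dQ) = e_{29}(P,Q)^(ad-bc); with (a,b,c,d)=(24,11,2,26) this gives the det-29 law.
Hence e(P,Q) = e(P',Q')^{4} where 4 = 22^{-1} mod 29.
Set x_W=64024089964202*u+138534595705785, y_W=64024089964202*v; then E': y_W^2=x_W^3+205836497386382*x_W+214265570210406.
n = 29 = (11101)_2 (5 bits, wt 4); accumulate f_{29,P'}(Q'+S)/f_{29,P'}(S) along the 4-step ladder.
f_P(D_Q)/f_Q(D_P) = 145639626822853 + 100618305698749*t + 191046273860385*t^2 + 204918885223164*t^3.
Raise to 4: e(P,Q) = 141487301338177 + 185962860321301*t + 56527543042414*t^2 + 139475382639703*t^3 in mu_{29}.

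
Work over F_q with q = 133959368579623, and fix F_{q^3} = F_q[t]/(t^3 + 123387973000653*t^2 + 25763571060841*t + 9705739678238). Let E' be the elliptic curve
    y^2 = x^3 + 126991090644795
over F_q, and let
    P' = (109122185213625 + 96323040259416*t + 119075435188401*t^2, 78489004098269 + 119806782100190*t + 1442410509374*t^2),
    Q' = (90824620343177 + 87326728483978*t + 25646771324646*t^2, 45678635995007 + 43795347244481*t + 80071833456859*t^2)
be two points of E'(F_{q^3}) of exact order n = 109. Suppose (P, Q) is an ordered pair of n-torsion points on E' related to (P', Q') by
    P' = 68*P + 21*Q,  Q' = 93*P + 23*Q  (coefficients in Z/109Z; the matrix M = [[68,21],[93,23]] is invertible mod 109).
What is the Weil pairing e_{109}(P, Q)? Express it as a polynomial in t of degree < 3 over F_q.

61909297556314 + 7445808111793*t + 52067640150777*t^2

The 109-Weil pairing on E[109] over F_{133959368579623} is alternating-bilinear: e_{109}(P',Q') = e_{109}(P,Q)^det(M).
det(M) mod 109 = 47; its inverse in (Z/109)^* is 58 (check: 47*58 mod 109 = 1).
Double-and-add over 1101101: 7-1 doublings, 5-1 additions; each step l_{T,T}/v_{2T} or l_{T,P'}/v at Q'+S for random S.
The quotient is 51935671080261 + 85848797540672*t + 11269033775057*t^2.
e_{109}(P,Q) = (51935671080261 + 85848797540672*t + 11269033775057*t^2)^{58} = 61909297556314 + 7445808111793*t + 52067640150777*t^2.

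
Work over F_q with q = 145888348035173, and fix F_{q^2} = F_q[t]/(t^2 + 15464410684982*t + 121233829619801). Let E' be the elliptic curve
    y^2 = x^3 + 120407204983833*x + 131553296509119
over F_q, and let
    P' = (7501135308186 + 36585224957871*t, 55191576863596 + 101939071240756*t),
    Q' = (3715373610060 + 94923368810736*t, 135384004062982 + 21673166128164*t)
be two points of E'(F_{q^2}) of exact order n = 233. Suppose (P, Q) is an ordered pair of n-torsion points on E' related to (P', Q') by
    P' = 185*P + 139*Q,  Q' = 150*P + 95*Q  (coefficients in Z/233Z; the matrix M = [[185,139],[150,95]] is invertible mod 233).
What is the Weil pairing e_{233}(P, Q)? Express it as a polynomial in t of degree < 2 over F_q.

111380788886635 + 130897572768224*t

e_{233}(aP+bQ,cP+dQ) = e_{233}(P,Q)^(ad-bc); with (a,b,c,d)=(185,139,150,95) this gives the det-233 law.
185*95 - 139*150 = -3275; reduced mod 233: det = 220, inverse 215.
Run Miller on y^2=x^3+120407204983833*x+131553296509119 over F_{145888348035173}: ladder 11101001 (8 bits); e = f_P(D_Q)/f_Q(D_P).
Miller gives e_{233}(P',Q') = 39110473459922 + 16661729959966*t in F_{145888348035173^2}.
Thus e_{233}(P,Q) = 111380788886635 + 130897572768224*t.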